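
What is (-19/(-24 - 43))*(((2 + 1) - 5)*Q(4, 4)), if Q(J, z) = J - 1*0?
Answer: -152/67 ≈ -2.2687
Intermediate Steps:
Q(J, z) = J (Q(J, z) = J + 0 = J)
(-19/(-24 - 43))*(((2 + 1) - 5)*Q(4, 4)) = (-19/(-24 - 43))*(((2 + 1) - 5)*4) = (-19/(-67))*((3 - 5)*4) = (-19*(-1/67))*(-2*4) = (19/67)*(-8) = -152/67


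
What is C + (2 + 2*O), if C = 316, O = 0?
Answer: 318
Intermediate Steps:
C + (2 + 2*O) = 316 + (2 + 2*0) = 316 + (2 + 0) = 316 + 2 = 318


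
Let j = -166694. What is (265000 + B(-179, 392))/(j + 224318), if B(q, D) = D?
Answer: 11058/2401 ≈ 4.6056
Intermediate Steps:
(265000 + B(-179, 392))/(j + 224318) = (265000 + 392)/(-166694 + 224318) = 265392/57624 = 265392*(1/57624) = 11058/2401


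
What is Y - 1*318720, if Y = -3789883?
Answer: -4108603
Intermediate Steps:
Y - 1*318720 = -3789883 - 1*318720 = -3789883 - 318720 = -4108603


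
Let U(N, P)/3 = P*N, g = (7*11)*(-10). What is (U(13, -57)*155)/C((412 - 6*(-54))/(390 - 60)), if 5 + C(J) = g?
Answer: 2223/5 ≈ 444.60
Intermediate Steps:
g = -770 (g = 77*(-10) = -770)
U(N, P) = 3*N*P (U(N, P) = 3*(P*N) = 3*(N*P) = 3*N*P)
C(J) = -775 (C(J) = -5 - 770 = -775)
(U(13, -57)*155)/C((412 - 6*(-54))/(390 - 60)) = ((3*13*(-57))*155)/(-775) = -2223*155*(-1/775) = -344565*(-1/775) = 2223/5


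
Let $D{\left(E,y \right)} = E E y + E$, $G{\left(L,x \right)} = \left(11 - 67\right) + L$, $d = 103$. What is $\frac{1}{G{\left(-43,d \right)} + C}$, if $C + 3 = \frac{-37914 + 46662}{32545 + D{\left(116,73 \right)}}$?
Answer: $- \frac{1014949}{103516050} \approx -0.0098048$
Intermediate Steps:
$G{\left(L,x \right)} = -56 + L$
$D{\left(E,y \right)} = E + y E^{2}$ ($D{\left(E,y \right)} = E^{2} y + E = y E^{2} + E = E + y E^{2}$)
$C = - \frac{3036099}{1014949}$ ($C = -3 + \frac{-37914 + 46662}{32545 + 116 \left(1 + 116 \cdot 73\right)} = -3 + \frac{8748}{32545 + 116 \left(1 + 8468\right)} = -3 + \frac{8748}{32545 + 116 \cdot 8469} = -3 + \frac{8748}{32545 + 982404} = -3 + \frac{8748}{1014949} = - \frac{3036099}{1014949} \approx -2.9914$)
$\frac{1}{G{\left(-43,d \right)} + C} = \frac{1}{\left(-56 - 43\right) - \frac{3036099}{1014949}} = \frac{1}{-99 - \frac{3036099}{1014949}} = \frac{1}{- \frac{103516050}{1014949}} = - \frac{1014949}{103516050}$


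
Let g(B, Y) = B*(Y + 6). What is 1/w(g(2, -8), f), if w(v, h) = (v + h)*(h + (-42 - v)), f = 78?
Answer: 1/2960 ≈ 0.00033784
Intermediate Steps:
g(B, Y) = B*(6 + Y)
w(v, h) = (h + v)*(-42 + h - v)
1/w(g(2, -8), f) = 1/(78² - (2*(6 - 8))² - 42*78 - 84*(6 - 8)) = 1/(6084 - (2*(-2))² - 3276 - 84*(-2)) = 1/(6084 - 1*(-4)² - 3276 - 42*(-4)) = 1/(6084 - 1*16 - 3276 + 168) = 1/(6084 - 16 - 3276 + 168) = 1/2960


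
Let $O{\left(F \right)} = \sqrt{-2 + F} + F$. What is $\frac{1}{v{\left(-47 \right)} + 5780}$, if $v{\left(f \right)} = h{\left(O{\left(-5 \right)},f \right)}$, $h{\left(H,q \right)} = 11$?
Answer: $\frac{1}{5791} \approx 0.00017268$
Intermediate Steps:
$O{\left(F \right)} = F + \sqrt{-2 + F}$
$v{\left(f \right)} = 11$
$\frac{1}{v{\left(-47 \right)} + 5780} = \frac{1}{11 + 5780} = \frac{1}{5791}$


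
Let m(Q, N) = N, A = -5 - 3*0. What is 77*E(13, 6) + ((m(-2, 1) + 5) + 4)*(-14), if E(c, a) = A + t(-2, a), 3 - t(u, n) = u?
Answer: -140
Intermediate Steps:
t(u, n) = 3 - u
A = -5 (A = -5 - 1*0 = -5 + 0 = -5)
E(c, a) = 0 (E(c, a) = -5 + (3 - 1*(-2)) = -5 + (3 + 2) = -5 + 5 = 0)
77*E(13, 6) + ((m(-2, 1) + 5) + 4)*(-14) = 77*0 + ((1 + 5) + 4)*(-14) = 0 + (6 + 4)*(-14) = 0 + 10*(-14) = 0 - 140 = -140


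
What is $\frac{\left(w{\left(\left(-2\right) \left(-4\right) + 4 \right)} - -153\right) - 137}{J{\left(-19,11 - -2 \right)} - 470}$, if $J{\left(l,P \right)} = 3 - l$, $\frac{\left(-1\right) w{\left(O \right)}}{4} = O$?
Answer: $\frac{1}{14} \approx 0.071429$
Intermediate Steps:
$w{\left(O \right)} = - 4 O$
$\frac{\left(w{\left(\left(-2\right) \left(-4\right) + 4 \right)} - -153\right) - 137}{J{\left(-19,11 - -2 \right)} - 470} = \frac{\left(- 4 \left(\left(-2\right) \left(-4\right) + 4\right) - -153\right) - 137}{\left(3 - -19\right) - 470} = \frac{\left(- 4 \left(8 + 4\right) + 153\right) - 137}{\left(3 + 19\right) - 470} = \frac{\left(\left(-4\right) 12 + 153\right) - 137}{22 - 470} = \frac{\left(-48 + 153\right) - 137}{-448} = \left(105 - 137\right) \left(- \frac{1}{448}\right) = \left(-32\right) \left(- \frac{1}{448}\right) = \frac{1}{14}$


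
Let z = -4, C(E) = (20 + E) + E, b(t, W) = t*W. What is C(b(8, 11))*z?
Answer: -784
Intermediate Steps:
b(t, W) = W*t
C(E) = 20 + 2*E
C(b(8, 11))*z = (20 + 2*(11*8))*(-4) = (20 + 2*88)*(-4) = (20 + 176)*(-4) = 196*(-4) = -784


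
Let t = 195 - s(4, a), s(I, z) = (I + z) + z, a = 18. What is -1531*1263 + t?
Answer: -1933498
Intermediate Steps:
s(I, z) = I + 2*z
t = 155 (t = 195 - (4 + 2*18) = 195 - (4 + 36) = 195 - 1*40 = 195 - 40 = 155)
-1531*1263 + t = -1531*1263 + 155 = -1933653 + 155 = -1933498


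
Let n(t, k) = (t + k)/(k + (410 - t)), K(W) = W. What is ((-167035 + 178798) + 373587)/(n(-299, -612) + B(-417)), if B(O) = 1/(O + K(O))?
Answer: -4453434900/108553 ≈ -41025.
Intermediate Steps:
B(O) = 1/(2*O) (B(O) = 1/(O + O) = 1/(2*O))
n(t, k) = (k + t)/(410 + k - t)
((-167035 + 178798) + 373587)/(n(-299, -612) + B(-417)) = ((-167035 + 178798) + 373587)/((-612 - 299)/(410 - 612 - 1*(-299)) + (½)/(-417)) = (11763 + 373587)/(-911/(410 - 612 + 299) + (½)*(-1/417)) = 385350/(-911/97 - 1/834) = 385350/(-759871/80898) = 385350*(-80898/759871) = -4453434900/108553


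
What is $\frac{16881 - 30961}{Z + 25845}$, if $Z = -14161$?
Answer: $- \frac{3520}{2921} \approx -1.2051$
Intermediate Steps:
$\frac{16881 - 30961}{Z + 25845} = \frac{16881 - 30961}{-14161 + 25845} = - \frac{14080}{11684} = \left(-14080\right) \frac{1}{11684} = - \frac{3520}{2921}$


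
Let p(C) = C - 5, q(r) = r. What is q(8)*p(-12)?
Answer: -136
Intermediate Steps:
p(C) = -5 + C
q(8)*p(-12) = 8*(-5 - 12) = 8*(-17) = -136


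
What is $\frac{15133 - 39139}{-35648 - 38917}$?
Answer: $\frac{8002}{24855} \approx 0.32195$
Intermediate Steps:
$\frac{15133 - 39139}{-35648 - 38917} = - \frac{24006}{-74565} = \left(-24006\right) \left(- \frac{1}{74565}\right) = \frac{8002}{24855}$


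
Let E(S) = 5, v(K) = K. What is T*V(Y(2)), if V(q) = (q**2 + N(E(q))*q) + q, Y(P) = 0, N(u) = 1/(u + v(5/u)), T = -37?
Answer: 0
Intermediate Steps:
N(u) = 1/(u + 5/u)
V(q) = q**2 + 7*q/6 (V(q) = (q**2 + (5/(5 + 5**2))*q) + q = (q**2 + (5/(5 + 25))*q) + q = (q**2 + (5/30)*q) + q = (q**2 + (5*(1/30))*q) + q = (q**2 + q/6) + q = q**2 + 7*q/6)
T*V(Y(2)) = -37*0*(7 + 6*0)/6 = -37*0*(7 + 0)/6 = -37*0*7/6 = -37*0 = 0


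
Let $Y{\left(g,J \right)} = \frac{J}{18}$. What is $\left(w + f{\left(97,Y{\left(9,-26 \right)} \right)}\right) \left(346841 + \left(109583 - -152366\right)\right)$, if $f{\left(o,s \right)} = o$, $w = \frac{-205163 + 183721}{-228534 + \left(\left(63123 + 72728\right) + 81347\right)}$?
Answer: $\frac{13124505555}{218} \approx 6.0204 \cdot 10^{7}$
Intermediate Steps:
$Y{\left(g,J \right)} = \frac{J}{18}$ ($Y{\left(g,J \right)} = J \frac{1}{18} = \frac{J}{18}$)
$w = \frac{10721}{5668}$ ($w = - \frac{21442}{-228534 + \left(135851 + 81347\right)} = - \frac{21442}{-228534 + 217198} = - \frac{21442}{-11336} = \left(-21442\right) \left(- \frac{1}{11336}\right) = \frac{10721}{5668} \approx 1.8915$)
$\left(w + f{\left(97,Y{\left(9,-26 \right)} \right)}\right) \left(346841 + \left(109583 - -152366\right)\right) = \left(\frac{10721}{5668} + 97\right) \left(346841 + \left(109583 - -152366\right)\right) = \frac{560517 \left(346841 + \left(109583 + 152366\right)\right)}{5668} = \frac{560517 \left(346841 + 261949\right)}{5668} = \frac{560517}{5668} \cdot 608790 = \frac{13124505555}{218}$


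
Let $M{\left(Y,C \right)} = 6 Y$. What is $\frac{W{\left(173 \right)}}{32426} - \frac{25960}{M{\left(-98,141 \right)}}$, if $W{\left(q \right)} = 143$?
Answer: $\frac{210465761}{4766622} \approx 44.154$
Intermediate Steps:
$\frac{W{\left(173 \right)}}{32426} - \frac{25960}{M{\left(-98,141 \right)}} = \frac{143}{32426} - \frac{25960}{6 \left(-98\right)} = 143 \cdot \frac{1}{32426} - \frac{25960}{-588} = \frac{143}{32426} - - \frac{6490}{147} = \frac{143}{32426} + \frac{6490}{147} = \frac{210465761}{4766622}$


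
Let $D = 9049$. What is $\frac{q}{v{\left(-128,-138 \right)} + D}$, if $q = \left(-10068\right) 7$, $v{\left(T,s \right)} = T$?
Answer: $- \frac{70476}{8921} \approx -7.9$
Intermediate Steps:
$q = -70476$
$\frac{q}{v{\left(-128,-138 \right)} + D} = - \frac{70476}{-128 + 9049} = - \frac{70476}{8921}$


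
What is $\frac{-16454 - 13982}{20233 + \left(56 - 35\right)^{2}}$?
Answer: $- \frac{15218}{10337} \approx -1.4722$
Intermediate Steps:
$\frac{-16454 - 13982}{20233 + \left(56 - 35\right)^{2}} = - \frac{30436}{20233 + 21^{2}} = - \frac{30436}{20233 + 441} = - \frac{30436}{20674} = \left(-30436\right) \frac{1}{20674} = - \frac{15218}{10337}$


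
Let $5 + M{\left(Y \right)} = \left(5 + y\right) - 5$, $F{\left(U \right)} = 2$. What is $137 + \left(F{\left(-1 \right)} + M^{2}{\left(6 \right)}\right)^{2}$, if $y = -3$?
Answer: $4493$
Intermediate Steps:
$M{\left(Y \right)} = -8$ ($M{\left(Y \right)} = -5 + \left(\left(5 - 3\right) - 5\right) = -5 + \left(2 - 5\right) = -5 - 3 = -8$)
$137 + \left(F{\left(-1 \right)} + M^{2}{\left(6 \right)}\right)^{2} = 137 + \left(2 + \left(-8\right)^{2}\right)^{2} = 137 + \left(2 + 64\right)^{2} = 137 + 66^{2} = 137 + 4356 = 4493$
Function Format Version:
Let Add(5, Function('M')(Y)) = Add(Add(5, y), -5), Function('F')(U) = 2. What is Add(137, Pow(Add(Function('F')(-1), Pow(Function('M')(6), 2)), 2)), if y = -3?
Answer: 4493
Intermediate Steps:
Function('M')(Y) = -8 (Function('M')(Y) = Add(-5, Add(Add(5, -3), -5)) = Add(-5, Add(2, -5)) = Add(-5, -3) = -8)
Add(137, Pow(Add(Function('F')(-1), Pow(Function('M')(6), 2)), 2)) = Add(137, Pow(Add(2, Pow(-8, 2)), 2)) = Add(137, Pow(Add(2, 64), 2)) = Add(137, Pow(66, 2)) = Add(137, 4356) = 4493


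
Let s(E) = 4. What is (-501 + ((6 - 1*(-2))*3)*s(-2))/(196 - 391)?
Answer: 27/13 ≈ 2.0769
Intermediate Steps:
(-501 + ((6 - 1*(-2))*3)*s(-2))/(196 - 391) = (-501 + ((6 - 1*(-2))*3)*4)/(196 - 391) = (-501 + ((6 + 2)*3)*4)/(-195) = (-501 + (8*3)*4)*(-1/195) = (-501 + 24*4)*(-1/195) = (-501 + 96)*(-1/195) = -405*(-1/195) = 27/13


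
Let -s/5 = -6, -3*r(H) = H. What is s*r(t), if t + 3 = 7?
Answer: -40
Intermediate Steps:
t = 4 (t = -3 + 7 = 4)
r(H) = -H/3
s = 30 (s = -5*(-6) = 30)
s*r(t) = 30*(-1/3*4) = 30*(-4/3) = -40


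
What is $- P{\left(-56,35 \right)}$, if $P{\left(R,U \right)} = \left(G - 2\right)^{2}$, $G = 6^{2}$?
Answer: $-1156$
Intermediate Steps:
$G = 36$
$P{\left(R,U \right)} = 1156$ ($P{\left(R,U \right)} = \left(36 - 2\right)^{2} = 34^{2} = 1156$)
$- P{\left(-56,35 \right)} = \left(-1\right) 1156 = -1156$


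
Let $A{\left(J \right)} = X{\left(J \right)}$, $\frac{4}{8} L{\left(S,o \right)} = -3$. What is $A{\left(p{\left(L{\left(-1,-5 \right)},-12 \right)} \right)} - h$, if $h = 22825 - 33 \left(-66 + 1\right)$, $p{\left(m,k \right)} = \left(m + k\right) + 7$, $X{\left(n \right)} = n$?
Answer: $-24981$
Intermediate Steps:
$L{\left(S,o \right)} = -6$ ($L{\left(S,o \right)} = 2 \left(-3\right) = -6$)
$p{\left(m,k \right)} = 7 + k + m$ ($p{\left(m,k \right)} = \left(k + m\right) + 7 = 7 + k + m$)
$A{\left(J \right)} = J$
$h = 24970$ ($h = 22825 - 33 \left(-65\right) = 22825 - -2145 = 22825 + 2145 = 24970$)
$A{\left(p{\left(L{\left(-1,-5 \right)},-12 \right)} \right)} - h = \left(7 - 12 - 6\right) - 24970 = -11 - 24970 = -24981$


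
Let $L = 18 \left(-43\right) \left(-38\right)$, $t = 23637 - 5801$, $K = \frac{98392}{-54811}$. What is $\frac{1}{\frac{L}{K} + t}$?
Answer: $\frac{24598}{35704645} \approx 0.00068893$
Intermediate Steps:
$K = - \frac{98392}{54811}$ ($K = 98392 \left(- \frac{1}{54811}\right) = - \frac{98392}{54811} \approx -1.7951$)
$t = 17836$ ($t = 23637 - 5801 = 17836$)
$L = 29412$ ($L = \left(-774\right) \left(-38\right) = 29412$)
$\frac{1}{\frac{L}{K} + t} = \frac{1}{\frac{29412}{- \frac{98392}{54811}} + 17836} = \frac{1}{29412 \left(- \frac{54811}{98392}\right) + 17836} = \frac{1}{- \frac{403025283}{24598} + 17836} = \frac{1}{\frac{35704645}{24598}} = \frac{24598}{35704645}$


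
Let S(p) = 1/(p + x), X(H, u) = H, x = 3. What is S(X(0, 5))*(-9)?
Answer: -3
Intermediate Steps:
S(p) = 1/(3 + p) (S(p) = 1/(p + 3) = 1/(3 + p))
S(X(0, 5))*(-9) = -9/(3 + 0) = -9/3 = (⅓)*(-9) = -3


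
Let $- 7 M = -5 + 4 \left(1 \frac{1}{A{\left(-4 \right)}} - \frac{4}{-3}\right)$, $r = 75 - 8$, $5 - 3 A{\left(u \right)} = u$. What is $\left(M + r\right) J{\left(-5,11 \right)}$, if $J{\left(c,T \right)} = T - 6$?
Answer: $\frac{7010}{21} \approx 333.81$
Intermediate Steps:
$J{\left(c,T \right)} = -6 + T$
$A{\left(u \right)} = \frac{5}{3} - \frac{u}{3}$
$r = 67$ ($r = 75 - 8 = 67$)
$M = - \frac{5}{21}$ ($M = - \frac{-5 + 4 \left(1 \frac{1}{\frac{5}{3} - - \frac{4}{3}} - \frac{4}{-3}\right)}{7} = - \frac{-5 + 4 \left(1 \frac{1}{\frac{5}{3} + \frac{4}{3}} - - \frac{4}{3}\right)}{7} = - \frac{-5 + 4 \left(1 \cdot \frac{1}{3} + \frac{4}{3}\right)}{7} = - \frac{-5 + 4 \left(\frac{1}{3} + \frac{4}{3}\right)}{7} = - \frac{-5 + 4 \cdot \frac{5}{3}}{7} = - \frac{-5 + \frac{20}{3}}{7} = \left(- \frac{1}{7}\right) \frac{5}{3} = - \frac{5}{21} \approx -0.2381$)
$\left(M + r\right) J{\left(-5,11 \right)} = \left(- \frac{5}{21} + 67\right) \left(-6 + 11\right) = \frac{1402}{21} \cdot 5 = \frac{7010}{21}$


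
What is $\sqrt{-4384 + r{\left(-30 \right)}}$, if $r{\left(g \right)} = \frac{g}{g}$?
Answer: $3 i \sqrt{487} \approx 66.204 i$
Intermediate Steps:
$r{\left(g \right)} = 1$
$\sqrt{-4384 + r{\left(-30 \right)}} = \sqrt{-4384 + 1} = \sqrt{-4383} = 3 i \sqrt{487}$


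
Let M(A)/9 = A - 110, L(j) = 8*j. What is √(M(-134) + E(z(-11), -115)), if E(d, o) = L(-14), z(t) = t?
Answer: 2*I*√577 ≈ 48.042*I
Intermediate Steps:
E(d, o) = -112 (E(d, o) = 8*(-14) = -112)
M(A) = -990 + 9*A (M(A) = 9*(A - 110) = 9*(-110 + A) = -990 + 9*A)
√(M(-134) + E(z(-11), -115)) = √((-990 + 9*(-134)) - 112) = √((-990 - 1206) - 112) = √(-2196 - 112) = √(-2308) = 2*I*√577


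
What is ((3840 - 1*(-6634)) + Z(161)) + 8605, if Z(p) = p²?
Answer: 45000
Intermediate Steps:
((3840 - 1*(-6634)) + Z(161)) + 8605 = ((3840 - 1*(-6634)) + 161²) + 8605 = ((3840 + 6634) + 25921) + 8605 = (10474 + 25921) + 8605 = 36395 + 8605 = 45000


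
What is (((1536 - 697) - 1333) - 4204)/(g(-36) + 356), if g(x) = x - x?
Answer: -2349/178 ≈ -13.197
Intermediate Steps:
g(x) = 0
(((1536 - 697) - 1333) - 4204)/(g(-36) + 356) = (((1536 - 697) - 1333) - 4204)/(0 + 356) = ((839 - 1333) - 4204)/356 = (-494 - 4204)*(1/356) = -4698*1/356 = -2349/178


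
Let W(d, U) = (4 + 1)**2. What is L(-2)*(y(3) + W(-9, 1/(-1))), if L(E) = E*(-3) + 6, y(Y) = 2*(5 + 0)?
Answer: 420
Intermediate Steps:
W(d, U) = 25 (W(d, U) = 5**2 = 25)
y(Y) = 10 (y(Y) = 2*5 = 10)
L(E) = 6 - 3*E (L(E) = -3*E + 6 = 6 - 3*E)
L(-2)*(y(3) + W(-9, 1/(-1))) = (6 - 3*(-2))*(10 + 25) = (6 + 6)*35 = 12*35 = 420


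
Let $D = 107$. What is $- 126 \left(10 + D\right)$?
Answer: $-14742$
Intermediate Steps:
$- 126 \left(10 + D\right) = - 126 \left(10 + 107\right) = \left(-126\right) 117 = -14742$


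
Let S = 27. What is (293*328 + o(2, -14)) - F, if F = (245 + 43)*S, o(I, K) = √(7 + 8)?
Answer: 88328 + √15 ≈ 88332.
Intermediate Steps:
o(I, K) = √15
F = 7776 (F = (245 + 43)*27 = 288*27 = 7776)
(293*328 + o(2, -14)) - F = (293*328 + √15) - 1*7776 = (96104 + √15) - 7776 = 88328 + √15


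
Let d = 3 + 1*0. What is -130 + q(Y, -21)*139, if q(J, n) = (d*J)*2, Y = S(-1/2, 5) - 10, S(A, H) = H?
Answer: -4300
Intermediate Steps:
Y = -5 (Y = 5 - 10 = -5)
d = 3 (d = 3 + 0 = 3)
q(J, n) = 6*J (q(J, n) = (3*J)*2 = 6*J)
-130 + q(Y, -21)*139 = -130 + (6*(-5))*139 = -130 - 30*139 = -130 - 4170 = -4300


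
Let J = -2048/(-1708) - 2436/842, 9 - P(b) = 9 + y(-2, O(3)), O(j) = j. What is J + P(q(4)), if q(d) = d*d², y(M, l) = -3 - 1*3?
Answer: 774068/179767 ≈ 4.3060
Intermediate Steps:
y(M, l) = -6 (y(M, l) = -3 - 3 = -6)
q(d) = d³
P(b) = 6 (P(b) = 9 - (9 - 6) = 9 - 1*3 = 9 - 3 = 6)
J = -304534/179767 (J = -2048*(-1/1708) - 2436*1/842 = 512/427 - 1218/421 = -304534/179767 ≈ -1.6940)
J + P(q(4)) = -304534/179767 + 6 = 774068/179767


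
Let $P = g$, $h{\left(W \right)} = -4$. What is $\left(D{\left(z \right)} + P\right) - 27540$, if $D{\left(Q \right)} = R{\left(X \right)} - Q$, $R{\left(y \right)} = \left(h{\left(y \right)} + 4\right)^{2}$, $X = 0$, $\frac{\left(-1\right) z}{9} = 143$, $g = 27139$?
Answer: $886$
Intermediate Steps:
$P = 27139$
$z = -1287$ ($z = \left(-9\right) 143 = -1287$)
$R{\left(y \right)} = 0$ ($R{\left(y \right)} = \left(-4 + 4\right)^{2} = 0^{2} = 0$)
$D{\left(Q \right)} = - Q$ ($D{\left(Q \right)} = 0 - Q = - Q$)
$\left(D{\left(z \right)} + P\right) - 27540 = \left(\left(-1\right) \left(-1287\right) + 27139\right) - 27540 = \left(1287 + 27139\right) - 27540 = 28426 - 27540 = 886$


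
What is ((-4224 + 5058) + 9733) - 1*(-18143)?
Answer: 28710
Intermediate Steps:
((-4224 + 5058) + 9733) - 1*(-18143) = (834 + 9733) + 18143 = 10567 + 18143 = 28710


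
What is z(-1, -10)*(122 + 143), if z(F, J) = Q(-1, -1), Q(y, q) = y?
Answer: -265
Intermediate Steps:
z(F, J) = -1
z(-1, -10)*(122 + 143) = -(122 + 143) = -1*265 = -265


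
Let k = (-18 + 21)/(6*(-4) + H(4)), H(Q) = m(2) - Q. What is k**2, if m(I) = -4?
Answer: 9/1024 ≈ 0.0087891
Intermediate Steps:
H(Q) = -4 - Q
k = -3/32 (k = (-18 + 21)/(6*(-4) + (-4 - 1*4)) = 3/(-24 + (-4 - 4)) = 3/(-24 - 8) = 3/(-32) = 3*(-1/32) = -3/32 ≈ -0.093750)
k**2 = (-3/32)**2 = 9/1024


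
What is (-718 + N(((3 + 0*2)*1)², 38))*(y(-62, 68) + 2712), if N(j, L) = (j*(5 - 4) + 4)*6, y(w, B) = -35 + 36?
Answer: -1736320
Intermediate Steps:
y(w, B) = 1
N(j, L) = 24 + 6*j (N(j, L) = (j*1 + 4)*6 = (j + 4)*6 = (4 + j)*6 = 24 + 6*j)
(-718 + N(((3 + 0*2)*1)², 38))*(y(-62, 68) + 2712) = (-718 + (24 + 6*((3 + 0*2)*1)²))*(1 + 2712) = (-718 + (24 + 6*((3 + 0)*1)²))*2713 = (-718 + (24 + 6*(3*1)²))*2713 = (-718 + (24 + 6*3²))*2713 = (-718 + (24 + 6*9))*2713 = (-718 + (24 + 54))*2713 = (-718 + 78)*2713 = -640*2713 = -1736320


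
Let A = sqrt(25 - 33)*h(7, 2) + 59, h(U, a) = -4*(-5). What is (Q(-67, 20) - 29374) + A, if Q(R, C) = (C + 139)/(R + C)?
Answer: -1377964/47 + 40*I*sqrt(2) ≈ -29318.0 + 56.569*I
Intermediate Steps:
h(U, a) = 20
A = 59 + 40*I*sqrt(2) (A = sqrt(25 - 33)*20 + 59 = sqrt(-8)*20 + 59 = (2*I*sqrt(2))*20 + 59 = 40*I*sqrt(2) + 59 = 59 + 40*I*sqrt(2) ≈ 59.0 + 56.569*I)
Q(R, C) = (139 + C)/(C + R)
(Q(-67, 20) - 29374) + A = ((139 + 20)/(20 - 67) - 29374) + (59 + 40*I*sqrt(2)) = (159/(-47) - 29374) + (59 + 40*I*sqrt(2)) = (-1/47*159 - 29374) + (59 + 40*I*sqrt(2)) = (-159/47 - 29374) + (59 + 40*I*sqrt(2)) = -1380737/47 + (59 + 40*I*sqrt(2)) = -1377964/47 + 40*I*sqrt(2)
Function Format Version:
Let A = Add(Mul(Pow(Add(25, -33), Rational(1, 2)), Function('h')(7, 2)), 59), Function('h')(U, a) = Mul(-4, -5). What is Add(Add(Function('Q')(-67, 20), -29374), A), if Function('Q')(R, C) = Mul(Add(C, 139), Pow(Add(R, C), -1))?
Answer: Add(Rational(-1377964, 47), Mul(40, I, Pow(2, Rational(1, 2)))) ≈ Add(-29318., Mul(56.569, I))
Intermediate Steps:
Function('h')(U, a) = 20
A = Add(59, Mul(40, I, Pow(2, Rational(1, 2)))) (A = Add(Mul(Pow(Add(25, -33), Rational(1, 2)), 20), 59) = Add(Mul(Pow(-8, Rational(1, 2)), 20), 59) = Add(Mul(Mul(2, I, Pow(2, Rational(1, 2))), 20), 59) = Add(Mul(40, I, Pow(2, Rational(1, 2))), 59) = Add(59, Mul(40, I, Pow(2, Rational(1, 2)))) ≈ Add(59.000, Mul(56.569, I)))
Function('Q')(R, C) = Mul(Pow(Add(C, R), -1), Add(139, C)) (Function('Q')(R, C) = Mul(Add(139, C), Pow(Add(C, R), -1)) = Mul(Pow(Add(C, R), -1), Add(139, C)))
Add(Add(Function('Q')(-67, 20), -29374), A) = Add(Add(Mul(Pow(Add(20, -67), -1), Add(139, 20)), -29374), Add(59, Mul(40, I, Pow(2, Rational(1, 2))))) = Add(Add(Mul(Pow(-47, -1), 159), -29374), Add(59, Mul(40, I, Pow(2, Rational(1, 2))))) = Add(Add(Mul(Rational(-1, 47), 159), -29374), Add(59, Mul(40, I, Pow(2, Rational(1, 2))))) = Add(Add(Rational(-159, 47), -29374), Add(59, Mul(40, I, Pow(2, Rational(1, 2))))) = Add(Rational(-1380737, 47), Add(59, Mul(40, I, Pow(2, Rational(1, 2))))) = Add(Rational(-1377964, 47), Mul(40, I, Pow(2, Rational(1, 2))))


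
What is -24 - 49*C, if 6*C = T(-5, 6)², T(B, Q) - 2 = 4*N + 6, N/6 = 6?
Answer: -566120/3 ≈ -1.8871e+5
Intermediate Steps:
N = 36 (N = 6*6 = 36)
T(B, Q) = 152 (T(B, Q) = 2 + (4*36 + 6) = 2 + (144 + 6) = 2 + 150 = 152)
C = 11552/3 (C = (⅙)*152² = (⅙)*23104 = 11552/3 ≈ 3850.7)
-24 - 49*C = -24 - 49*11552/3 = -24 - 566048/3 = -566120/3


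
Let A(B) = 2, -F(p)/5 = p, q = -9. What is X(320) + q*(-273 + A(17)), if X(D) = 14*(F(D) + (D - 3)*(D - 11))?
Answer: 1351381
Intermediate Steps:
F(p) = -5*p
X(D) = -70*D + 14*(-11 + D)*(-3 + D) (X(D) = 14*(-5*D + (D - 3)*(D - 11)) = 14*(-5*D + (-3 + D)*(-11 + D)) = 14*(-5*D + (-11 + D)*(-3 + D)) = -70*D + 14*(-11 + D)*(-3 + D))
X(320) + q*(-273 + A(17)) = (462 - 266*320 + 14*320**2) - 9*(-273 + 2) = (462 - 85120 + 14*102400) - 9*(-271) = (462 - 85120 + 1433600) + 2439 = 1348942 + 2439 = 1351381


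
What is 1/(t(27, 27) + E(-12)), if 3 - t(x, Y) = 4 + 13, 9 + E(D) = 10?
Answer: -1/13 ≈ -0.076923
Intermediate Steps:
E(D) = 1 (E(D) = -9 + 10 = 1)
t(x, Y) = -14 (t(x, Y) = 3 - (4 + 13) = 3 - 1*17 = 3 - 17 = -14)
1/(t(27, 27) + E(-12)) = 1/(-14 + 1) = 1/(-13) = -1/13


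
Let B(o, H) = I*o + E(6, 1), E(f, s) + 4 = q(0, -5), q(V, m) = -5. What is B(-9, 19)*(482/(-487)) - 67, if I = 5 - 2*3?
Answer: -67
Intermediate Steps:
E(f, s) = -9 (E(f, s) = -4 - 5 = -9)
I = -1 (I = 5 - 6 = -1)
B(o, H) = -9 - o (B(o, H) = -o - 9 = -9 - o)
B(-9, 19)*(482/(-487)) - 67 = (-9 - 1*(-9))*(482/(-487)) - 67 = (-9 + 9)*(482*(-1/487)) - 67 = 0*(-482/487) - 67 = 0 - 67 = -67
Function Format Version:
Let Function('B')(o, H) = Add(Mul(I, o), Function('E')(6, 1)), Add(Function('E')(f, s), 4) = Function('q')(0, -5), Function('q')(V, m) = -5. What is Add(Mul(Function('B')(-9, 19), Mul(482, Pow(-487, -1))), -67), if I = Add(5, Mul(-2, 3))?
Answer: -67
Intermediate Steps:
Function('E')(f, s) = -9 (Function('E')(f, s) = Add(-4, -5) = -9)
I = -1 (I = Add(5, -6) = -1)
Function('B')(o, H) = Add(-9, Mul(-1, o)) (Function('B')(o, H) = Add(Mul(-1, o), -9) = Add(-9, Mul(-1, o)))
Add(Mul(Function('B')(-9, 19), Mul(482, Pow(-487, -1))), -67) = Add(Mul(Add(-9, Mul(-1, -9)), Mul(482, Pow(-487, -1))), -67) = Add(Mul(Add(-9, 9), Mul(482, Rational(-1, 487))), -67) = Add(Mul(0, Rational(-482, 487)), -67) = Add(0, -67) = -67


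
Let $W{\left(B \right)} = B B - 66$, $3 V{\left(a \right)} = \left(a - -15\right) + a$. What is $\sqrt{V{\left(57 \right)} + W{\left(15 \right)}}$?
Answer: $\sqrt{202} \approx 14.213$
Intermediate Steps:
$V{\left(a \right)} = 5 + \frac{2 a}{3}$ ($V{\left(a \right)} = \frac{\left(a - -15\right) + a}{3} = \frac{\left(a + 15\right) + a}{3} = \frac{\left(15 + a\right) + a}{3} = \frac{15 + 2 a}{3} = 5 + \frac{2 a}{3}$)
$W{\left(B \right)} = -66 + B^{2}$ ($W{\left(B \right)} = B^{2} - 66 = -66 + B^{2}$)
$\sqrt{V{\left(57 \right)} + W{\left(15 \right)}} = \sqrt{\left(5 + \frac{2}{3} \cdot 57\right) - \left(66 - 15^{2}\right)} = \sqrt{\left(5 + 38\right) + \left(-66 + 225\right)} = \sqrt{43 + 159} = \sqrt{202}$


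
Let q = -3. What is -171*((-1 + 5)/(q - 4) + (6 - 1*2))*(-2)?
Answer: 8208/7 ≈ 1172.6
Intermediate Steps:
-171*((-1 + 5)/(q - 4) + (6 - 1*2))*(-2) = -171*((-1 + 5)/(-3 - 4) + (6 - 1*2))*(-2) = -171*(4/(-7) + (6 - 2))*(-2) = -171*(4*(-⅐) + 4)*(-2) = -171*(-4/7 + 4)*(-2) = -4104*(-2)/7 = -171*(-48/7) = 8208/7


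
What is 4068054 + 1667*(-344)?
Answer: 3494606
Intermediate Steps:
4068054 + 1667*(-344) = 4068054 - 573448 = 3494606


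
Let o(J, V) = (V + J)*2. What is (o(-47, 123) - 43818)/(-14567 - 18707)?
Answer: 21833/16637 ≈ 1.3123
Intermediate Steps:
o(J, V) = 2*J + 2*V (o(J, V) = (J + V)*2 = 2*J + 2*V)
(o(-47, 123) - 43818)/(-14567 - 18707) = ((2*(-47) + 2*123) - 43818)/(-14567 - 18707) = ((-94 + 246) - 43818)/(-33274) = (152 - 43818)*(-1/33274) = -43666*(-1/33274) = 21833/16637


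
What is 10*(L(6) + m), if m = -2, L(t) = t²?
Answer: 340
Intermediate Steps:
10*(L(6) + m) = 10*(6² - 2) = 10*(36 - 2) = 10*34 = 340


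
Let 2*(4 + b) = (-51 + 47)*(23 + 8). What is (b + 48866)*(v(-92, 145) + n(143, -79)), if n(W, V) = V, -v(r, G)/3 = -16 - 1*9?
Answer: -195200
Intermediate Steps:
v(r, G) = 75 (v(r, G) = -3*(-16 - 1*9) = -3*(-16 - 9) = -3*(-25) = 75)
b = -66 (b = -4 + ((-51 + 47)*(23 + 8))/2 = -4 + (-4*31)/2 = -4 + (½)*(-124) = -4 - 62 = -66)
(b + 48866)*(v(-92, 145) + n(143, -79)) = (-66 + 48866)*(75 - 79) = 48800*(-4) = -195200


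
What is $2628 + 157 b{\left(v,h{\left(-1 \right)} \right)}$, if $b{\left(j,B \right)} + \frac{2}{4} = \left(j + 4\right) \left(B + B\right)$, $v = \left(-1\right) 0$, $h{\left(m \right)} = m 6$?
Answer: $- \frac{9973}{2} \approx -4986.5$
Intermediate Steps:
$h{\left(m \right)} = 6 m$
$v = 0$
$b{\left(j,B \right)} = - \frac{1}{2} + 2 B \left(4 + j\right)$ ($b{\left(j,B \right)} = - \frac{1}{2} + \left(j + 4\right) \left(B + B\right) = - \frac{1}{2} + \left(4 + j\right) 2 B = - \frac{1}{2} + 2 B \left(4 + j\right)$)
$2628 + 157 b{\left(v,h{\left(-1 \right)} \right)} = 2628 + 157 \left(- \frac{1}{2} + 8 \cdot 6 \left(-1\right) + 2 \cdot 6 \left(-1\right) 0\right) = 2628 + 157 \left(- \frac{1}{2} + 8 \left(-6\right) + 2 \left(-6\right) 0\right) = 2628 + 157 \left(- \frac{1}{2} - 48 + 0\right) = 2628 + 157 \left(- \frac{97}{2}\right) = 2628 - \frac{15229}{2} = - \frac{9973}{2}$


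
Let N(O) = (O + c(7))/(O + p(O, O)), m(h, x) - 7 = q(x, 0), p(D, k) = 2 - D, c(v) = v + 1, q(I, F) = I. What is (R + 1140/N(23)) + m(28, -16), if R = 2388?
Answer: 76029/31 ≈ 2452.5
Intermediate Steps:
c(v) = 1 + v
m(h, x) = 7 + x
N(O) = 4 + O/2 (N(O) = (O + (1 + 7))/(O + (2 - O)) = (O + 8)/2 = (8 + O)*(½) = 4 + O/2)
(R + 1140/N(23)) + m(28, -16) = (2388 + 1140/(4 + (½)*23)) + (7 - 16) = (2388 + 1140/(4 + 23/2)) - 9 = (2388 + 1140/(31/2)) - 9 = (2388 + 1140*(2/31)) - 9 = (2388 + 2280/31) - 9 = 76308/31 - 9 = 76029/31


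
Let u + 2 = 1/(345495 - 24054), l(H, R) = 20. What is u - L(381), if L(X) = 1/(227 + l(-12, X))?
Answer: -159113048/79395927 ≈ -2.0040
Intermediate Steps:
L(X) = 1/247 (L(X) = 1/(227 + 20) = 1/247)
u = -642881/321441 (u = -2 + 1/(345495 - 24054) = -2 + 1/321441 = -642881/321441 ≈ -2.0000)
u - L(381) = -642881/321441 - 1*1/247 = -642881/321441 - 1/247 = -159113048/79395927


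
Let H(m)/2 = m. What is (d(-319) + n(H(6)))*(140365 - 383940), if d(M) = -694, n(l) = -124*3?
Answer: 259650950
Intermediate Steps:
H(m) = 2*m
n(l) = -372
(d(-319) + n(H(6)))*(140365 - 383940) = (-694 - 372)*(140365 - 383940) = -1066*(-243575) = 259650950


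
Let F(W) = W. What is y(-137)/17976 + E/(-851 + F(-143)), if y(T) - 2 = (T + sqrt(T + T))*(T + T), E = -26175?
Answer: 4534255/159537 - 137*I*sqrt(274)/8988 ≈ 28.421 - 0.25231*I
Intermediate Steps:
y(T) = 2 + 2*T*(T + sqrt(2)*sqrt(T)) (y(T) = 2 + (T + sqrt(T + T))*(T + T) = 2 + (T + sqrt(2*T))*(2*T) = 2 + (T + sqrt(2)*sqrt(T))*(2*T) = 2 + 2*T*(T + sqrt(2)*sqrt(T)))
y(-137)/17976 + E/(-851 + F(-143)) = (2 + 2*(-137)**2 + 2*sqrt(2)*(-137)**(3/2))/17976 - 26175/(-851 - 143) = (2 + 2*18769 + 2*sqrt(2)*(-137*I*sqrt(137)))*(1/17976) - 26175/(-994) = (2 + 37538 - 274*I*sqrt(274))*(1/17976) - 26175*(-1/994) = (37540 - 274*I*sqrt(274))*(1/17976) + 26175/994 = (9385/4494 - 137*I*sqrt(274)/8988) + 26175/994 = 4534255/159537 - 137*I*sqrt(274)/8988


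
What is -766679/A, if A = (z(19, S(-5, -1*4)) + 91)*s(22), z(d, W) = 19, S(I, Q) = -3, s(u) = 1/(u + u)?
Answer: -1533358/5 ≈ -3.0667e+5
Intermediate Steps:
s(u) = 1/(2*u)
A = 5/2 (A = (19 + 91)*((½)/22) = 110*((½)*(1/22)) = 110*(1/44) = 5/2 ≈ 2.5000)
-766679/A = -766679/5/2 = -766679*⅖ = -1533358/5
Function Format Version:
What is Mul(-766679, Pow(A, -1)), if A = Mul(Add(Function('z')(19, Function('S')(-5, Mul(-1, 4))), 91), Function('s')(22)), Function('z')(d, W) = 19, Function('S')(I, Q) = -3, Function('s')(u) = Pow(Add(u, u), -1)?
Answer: Rational(-1533358, 5) ≈ -3.0667e+5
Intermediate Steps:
Function('s')(u) = Mul(Rational(1, 2), Pow(u, -1)) (Function('s')(u) = Pow(Mul(2, u), -1) = Mul(Rational(1, 2), Pow(u, -1)))
A = Rational(5, 2) (A = Mul(Add(19, 91), Mul(Rational(1, 2), Pow(22, -1))) = Mul(110, Mul(Rational(1, 2), Rational(1, 22))) = Mul(110, Rational(1, 44)) = Rational(5, 2) ≈ 2.5000)
Mul(-766679, Pow(A, -1)) = Mul(-766679, Pow(Rational(5, 2), -1)) = Mul(-766679, Rational(2, 5)) = Rational(-1533358, 5)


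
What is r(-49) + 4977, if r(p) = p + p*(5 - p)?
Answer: 2282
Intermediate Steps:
r(-49) + 4977 = -49*(6 - 1*(-49)) + 4977 = -49*(6 + 49) + 4977 = -49*55 + 4977 = -2695 + 4977 = 2282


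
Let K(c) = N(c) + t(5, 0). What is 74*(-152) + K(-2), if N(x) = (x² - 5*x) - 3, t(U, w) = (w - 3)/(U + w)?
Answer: -56188/5 ≈ -11238.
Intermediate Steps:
t(U, w) = (-3 + w)/(U + w)
N(x) = -3 + x² - 5*x
K(c) = -18/5 + c² - 5*c (K(c) = (-3 + c² - 5*c) + (-3 + 0)/(5 + 0) = (-3 + c² - 5*c) - 3/5 = (-3 + c² - 5*c) + (⅕)*(-3) = (-3 + c² - 5*c) - ⅗ = -18/5 + c² - 5*c)
74*(-152) + K(-2) = 74*(-152) + (-18/5 + (-2)² - 5*(-2)) = -11248 + (-18/5 + 4 + 10) = -11248 + 52/5 = -56188/5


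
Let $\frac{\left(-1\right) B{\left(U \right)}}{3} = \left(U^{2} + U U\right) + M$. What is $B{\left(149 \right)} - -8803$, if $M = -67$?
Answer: $-124202$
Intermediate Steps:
$B{\left(U \right)} = 201 - 6 U^{2}$ ($B{\left(U \right)} = - 3 \left(\left(U^{2} + U U\right) - 67\right) = - 3 \left(\left(U^{2} + U^{2}\right) - 67\right) = - 3 \left(2 U^{2} - 67\right) = - 3 \left(-67 + 2 U^{2}\right) = 201 - 6 U^{2}$)
$B{\left(149 \right)} - -8803 = \left(201 - 6 \cdot 149^{2}\right) - -8803 = \left(201 - 133206\right) + 8803 = -133005 + 8803 = -124202$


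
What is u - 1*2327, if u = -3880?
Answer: -6207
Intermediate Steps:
u - 1*2327 = -3880 - 1*2327 = -3880 - 2327 = -6207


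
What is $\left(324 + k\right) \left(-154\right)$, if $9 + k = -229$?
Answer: $-13244$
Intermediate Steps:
$k = -238$ ($k = -9 - 229 = -238$)
$\left(324 + k\right) \left(-154\right) = \left(324 - 238\right) \left(-154\right) = 86 \left(-154\right) = -13244$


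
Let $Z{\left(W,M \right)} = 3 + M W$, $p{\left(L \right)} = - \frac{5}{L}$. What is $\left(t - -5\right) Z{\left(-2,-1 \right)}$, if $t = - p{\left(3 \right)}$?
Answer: $\frac{100}{3} \approx 33.333$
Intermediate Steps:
$t = \frac{5}{3}$ ($t = - \frac{-5}{3} = \left(-1\right) \left(- \frac{5}{3}\right) = \frac{5}{3} \approx 1.6667$)
$\left(t - -5\right) Z{\left(-2,-1 \right)} = \left(\frac{5}{3} - -5\right) \left(3 - -2\right) = \left(\frac{5}{3} + \left(-13 + 18\right)\right) \left(3 + 2\right) = \left(\frac{5}{3} + 5\right) 5 = \frac{20}{3} \cdot 5 = \frac{100}{3}$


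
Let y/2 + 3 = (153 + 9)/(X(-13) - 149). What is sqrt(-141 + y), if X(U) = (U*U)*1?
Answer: I*sqrt(3270)/5 ≈ 11.437*I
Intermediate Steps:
X(U) = U**2 (X(U) = U**2*1 = U**2)
y = 51/5 (y = -6 + 2*((153 + 9)/((-13)**2 - 149)) = -6 + 2*(162/(169 - 149)) = -6 + 2*(162/20) = -6 + 2*(162*(1/20)) = -6 + 2*(81/10) = -6 + 81/5 = 51/5 ≈ 10.200)
sqrt(-141 + y) = sqrt(-141 + 51/5) = sqrt(-654/5) = I*sqrt(3270)/5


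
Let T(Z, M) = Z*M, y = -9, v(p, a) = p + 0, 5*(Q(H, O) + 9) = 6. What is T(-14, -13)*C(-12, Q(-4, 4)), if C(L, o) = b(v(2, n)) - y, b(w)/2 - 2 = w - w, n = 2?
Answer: 2366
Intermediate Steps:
Q(H, O) = -39/5 (Q(H, O) = -9 + (⅕)*6 = -9 + 6/5 = -39/5)
v(p, a) = p
b(w) = 4 (b(w) = 4 + 2*(w - w) = 4 + 2*0 = 4 + 0 = 4)
C(L, o) = 13 (C(L, o) = 4 - 1*(-9) = 4 + 9 = 13)
T(Z, M) = M*Z
T(-14, -13)*C(-12, Q(-4, 4)) = -13*(-14)*13 = 182*13 = 2366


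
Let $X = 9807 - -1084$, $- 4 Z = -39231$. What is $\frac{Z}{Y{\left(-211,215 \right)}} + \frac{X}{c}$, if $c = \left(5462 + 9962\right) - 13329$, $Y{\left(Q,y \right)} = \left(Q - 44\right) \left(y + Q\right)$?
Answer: $- \frac{2516911}{569840} \approx -4.4169$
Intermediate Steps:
$Z = \frac{39231}{4}$ ($Z = \left(- \frac{1}{4}\right) \left(-39231\right) = \frac{39231}{4} \approx 9807.8$)
$Y{\left(Q,y \right)} = \left(-44 + Q\right) \left(Q + y\right)$
$X = 10891$ ($X = 9807 + 1084 = 10891$)
$c = 2095$ ($c = 15424 - 13329 = 2095$)
$\frac{Z}{Y{\left(-211,215 \right)}} + \frac{X}{c} = \frac{39231}{4 \left(\left(-211\right)^{2} - -9284 - 9460 - 45365\right)} + \frac{10891}{2095} = \frac{39231}{4 \left(44521 + 9284 - 9460 - 45365\right)} + 10891 \cdot \frac{1}{2095} = \frac{39231}{4 \left(-1020\right)} + \frac{10891}{2095} = \frac{39231}{4} \left(- \frac{1}{1020}\right) + \frac{10891}{2095} = - \frac{13077}{1360} + \frac{10891}{2095} = - \frac{2516911}{569840}$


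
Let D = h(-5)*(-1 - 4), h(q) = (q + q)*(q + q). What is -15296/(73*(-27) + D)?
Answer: 15296/2471 ≈ 6.1902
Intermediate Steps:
h(q) = 4*q**2 (h(q) = (2*q)*(2*q) = 4*q**2)
D = -500 (D = (4*(-5)**2)*(-1 - 4) = (4*25)*(-5) = 100*(-5) = -500)
-15296/(73*(-27) + D) = -15296/(73*(-27) - 500) = -15296/(-1971 - 500) = -15296/(-2471) = -15296*(-1/2471) = 15296/2471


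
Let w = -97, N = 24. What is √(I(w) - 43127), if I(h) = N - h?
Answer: I*√43006 ≈ 207.38*I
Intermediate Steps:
I(h) = 24 - h
√(I(w) - 43127) = √((24 - 1*(-97)) - 43127) = √((24 + 97) - 43127) = √(121 - 43127) = √(-43006) = I*√43006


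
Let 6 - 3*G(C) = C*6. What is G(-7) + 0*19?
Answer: 16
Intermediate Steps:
G(C) = 2 - 2*C (G(C) = 2 - C*6/3 = 2 - 2*C)
G(-7) + 0*19 = (2 - 2*(-7)) + 0*19 = (2 + 14) + 0 = 16 + 0 = 16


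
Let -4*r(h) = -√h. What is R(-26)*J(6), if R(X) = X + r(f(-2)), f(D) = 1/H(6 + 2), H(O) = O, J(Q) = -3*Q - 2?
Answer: 520 - 5*√2/4 ≈ 518.23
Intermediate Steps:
J(Q) = -2 - 3*Q
f(D) = ⅛ (f(D) = 1/(6 + 2) = 1/8 = ⅛)
r(h) = √h/4 (r(h) = -(-1)*√h/4 = √h/4)
R(X) = X + √2/16 (R(X) = X + √(⅛)/4 = X + (√2/4)/4 = X + √2/16)
R(-26)*J(6) = (-26 + √2/16)*(-2 - 3*6) = (-26 + √2/16)*(-2 - 18) = (-26 + √2/16)*(-20) = 520 - 5*√2/4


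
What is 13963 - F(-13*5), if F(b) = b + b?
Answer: 14093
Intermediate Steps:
F(b) = 2*b
13963 - F(-13*5) = 13963 - 2*(-13*5) = 13963 - 2*(-65) = 13963 - 1*(-130) = 13963 + 130 = 14093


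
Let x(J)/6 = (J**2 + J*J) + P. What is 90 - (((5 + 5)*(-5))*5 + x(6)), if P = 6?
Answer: -128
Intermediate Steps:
x(J) = 36 + 12*J**2 (x(J) = 6*((J**2 + J*J) + 6) = 6*((J**2 + J**2) + 6) = 6*(2*J**2 + 6) = 6*(6 + 2*J**2) = 36 + 12*J**2)
90 - (((5 + 5)*(-5))*5 + x(6)) = 90 - (((5 + 5)*(-5))*5 + (36 + 12*6**2)) = 90 - ((10*(-5))*5 + (36 + 12*36)) = 90 - (-50*5 + (36 + 432)) = 90 - (-250 + 468) = 90 - 1*218 = 90 - 218 = -128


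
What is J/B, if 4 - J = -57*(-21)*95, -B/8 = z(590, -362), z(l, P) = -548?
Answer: -113711/4384 ≈ -25.938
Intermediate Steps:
B = 4384 (B = -8*(-548) = 4384)
J = -113711 (J = 4 - (-57*(-21))*95 = 4 - 1197*95 = 4 - 1*113715 = 4 - 113715 = -113711)
J/B = -113711/4384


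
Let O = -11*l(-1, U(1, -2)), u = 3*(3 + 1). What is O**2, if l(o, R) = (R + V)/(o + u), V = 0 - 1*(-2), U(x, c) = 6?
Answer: 64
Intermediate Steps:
V = 2 (V = 0 + 2 = 2)
u = 12 (u = 3*4 = 12)
l(o, R) = (2 + R)/(12 + o) (l(o, R) = (R + 2)/(o + 12) = (2 + R)/(12 + o))
O = -8 (O = -11*(2 + 6)/(12 - 1) = -11*8/11 = -8)
O**2 = (-8)**2 = 64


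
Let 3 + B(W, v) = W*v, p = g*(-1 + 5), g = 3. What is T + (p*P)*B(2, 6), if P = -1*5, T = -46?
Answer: -586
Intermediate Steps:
P = -5
p = 12 (p = 3*(-1 + 5) = 3*4 = 12)
B(W, v) = -3 + W*v
T + (p*P)*B(2, 6) = -46 + (12*(-5))*(-3 + 2*6) = -46 - 60*(-3 + 12) = -46 - 60*9 = -46 - 540 = -586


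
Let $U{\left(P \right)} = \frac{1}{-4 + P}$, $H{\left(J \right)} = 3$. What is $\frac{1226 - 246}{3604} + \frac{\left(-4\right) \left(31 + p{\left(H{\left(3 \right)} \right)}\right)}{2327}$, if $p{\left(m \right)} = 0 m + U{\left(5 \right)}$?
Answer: $\frac{454787}{2096627} \approx 0.21691$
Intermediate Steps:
$p{\left(m \right)} = 1$ ($p{\left(m \right)} = 0 m + \frac{1}{-4 + 5} = 0 + 1^{-1} = 0 + 1 = 1$)
$\frac{1226 - 246}{3604} + \frac{\left(-4\right) \left(31 + p{\left(H{\left(3 \right)} \right)}\right)}{2327} = \frac{1226 - 246}{3604} + \frac{\left(-4\right) \left(31 + 1\right)}{2327} = 980 \cdot \frac{1}{3604} + \left(-4\right) 32 \cdot \frac{1}{2327} = \frac{245}{901} - \frac{128}{2327} = \frac{454787}{2096627}$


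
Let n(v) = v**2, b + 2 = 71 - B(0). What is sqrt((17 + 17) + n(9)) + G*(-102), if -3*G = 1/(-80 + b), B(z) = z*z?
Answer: -34/11 + sqrt(115) ≈ 7.6329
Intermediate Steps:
B(z) = z**2
b = 69 (b = -2 + (71 - 1*0**2) = -2 + (71 - 1*0) = -2 + (71 + 0) = -2 + 71 = 69)
G = 1/33 (G = -1/(3*(-80 + 69)) = -1/3/(-11) = -1/3*(-1/11) = 1/33 ≈ 0.030303)
sqrt((17 + 17) + n(9)) + G*(-102) = sqrt((17 + 17) + 9**2) + (1/33)*(-102) = sqrt(34 + 81) - 34/11 = sqrt(115) - 34/11 = -34/11 + sqrt(115)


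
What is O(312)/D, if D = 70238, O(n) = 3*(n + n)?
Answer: 936/35119 ≈ 0.026652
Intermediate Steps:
O(n) = 6*n (O(n) = 3*(2*n) = 6*n)
O(312)/D = (6*312)/70238 = 1872*(1/70238) = 936/35119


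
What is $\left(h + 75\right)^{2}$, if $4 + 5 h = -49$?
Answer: $\frac{103684}{25} \approx 4147.4$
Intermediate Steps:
$h = - \frac{53}{5}$ ($h = - \frac{4}{5} + \frac{1}{5} \left(-49\right) = - \frac{4}{5} - \frac{49}{5} = - \frac{53}{5} \approx -10.6$)
$\left(h + 75\right)^{2} = \left(- \frac{53}{5} + 75\right)^{2} = \left(\frac{322}{5}\right)^{2} = \frac{103684}{25}$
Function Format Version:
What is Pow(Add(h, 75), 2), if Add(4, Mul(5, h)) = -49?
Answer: Rational(103684, 25) ≈ 4147.4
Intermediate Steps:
h = Rational(-53, 5) (h = Add(Rational(-4, 5), Mul(Rational(1, 5), -49)) = Add(Rational(-4, 5), Rational(-49, 5)) = Rational(-53, 5) ≈ -10.600)
Pow(Add(h, 75), 2) = Pow(Add(Rational(-53, 5), 75), 2) = Pow(Rational(322, 5), 2) = Rational(103684, 25)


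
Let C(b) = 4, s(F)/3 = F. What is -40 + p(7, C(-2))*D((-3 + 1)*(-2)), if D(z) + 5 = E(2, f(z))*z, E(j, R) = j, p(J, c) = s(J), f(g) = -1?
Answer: 23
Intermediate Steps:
s(F) = 3*F
p(J, c) = 3*J
D(z) = -5 + 2*z
-40 + p(7, C(-2))*D((-3 + 1)*(-2)) = -40 + (3*7)*(-5 + 2*((-3 + 1)*(-2))) = -40 + 21*(-5 + 2*(-2*(-2))) = -40 + 21*(-5 + 2*4) = -40 + 21*(-5 + 8) = -40 + 21*3 = -40 + 63 = 23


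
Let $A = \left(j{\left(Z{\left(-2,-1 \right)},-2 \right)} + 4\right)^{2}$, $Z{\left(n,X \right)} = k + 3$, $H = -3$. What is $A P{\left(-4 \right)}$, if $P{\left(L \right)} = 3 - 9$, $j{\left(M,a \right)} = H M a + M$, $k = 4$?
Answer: $-16854$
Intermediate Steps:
$Z{\left(n,X \right)} = 7$ ($Z{\left(n,X \right)} = 4 + 3 = 7$)
$j{\left(M,a \right)} = M - 3 M a$ ($j{\left(M,a \right)} = - 3 M a + M = M - 3 M a$)
$P{\left(L \right)} = -6$ ($P{\left(L \right)} = 3 - 9 = -6$)
$A = 2809$ ($A = \left(7 \left(1 - -6\right) + 4\right)^{2} = \left(7 \left(1 + 6\right) + 4\right)^{2} = \left(7 \cdot 7 + 4\right)^{2} = \left(49 + 4\right)^{2} = 53^{2} = 2809$)
$A P{\left(-4 \right)} = 2809 \left(-6\right) = -16854$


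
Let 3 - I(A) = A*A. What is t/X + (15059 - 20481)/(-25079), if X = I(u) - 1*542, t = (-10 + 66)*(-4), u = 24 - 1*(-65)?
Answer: 12871954/53042085 ≈ 0.24267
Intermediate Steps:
u = 89 (u = 24 + 65 = 89)
I(A) = 3 - A² (I(A) = 3 - A*A = 3 - A²)
t = -224 (t = 56*(-4) = -224)
X = -8460 (X = (3 - 1*89²) - 1*542 = (3 - 1*7921) - 542 = (3 - 7921) - 542 = -7918 - 542 = -8460)
t/X + (15059 - 20481)/(-25079) = -224/(-8460) + (15059 - 20481)/(-25079) = -224*(-1/8460) - 5422*(-1/25079) = 56/2115 + 5422/25079 = 12871954/53042085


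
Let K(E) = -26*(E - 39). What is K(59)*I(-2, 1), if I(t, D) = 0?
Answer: 0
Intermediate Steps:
K(E) = 1014 - 26*E (K(E) = -26*(-39 + E) = 1014 - 26*E)
K(59)*I(-2, 1) = (1014 - 26*59)*0 = (1014 - 1534)*0 = -520*0 = 0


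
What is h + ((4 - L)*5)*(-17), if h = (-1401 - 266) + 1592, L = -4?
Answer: -755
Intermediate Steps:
h = -75 (h = -1667 + 1592 = -75)
h + ((4 - L)*5)*(-17) = -75 + ((4 - 1*(-4))*5)*(-17) = -75 + ((4 + 4)*5)*(-17) = -75 + (8*5)*(-17) = -75 + 40*(-17) = -75 - 680 = -755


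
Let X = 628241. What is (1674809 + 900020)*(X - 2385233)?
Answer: -4523953954368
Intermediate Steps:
(1674809 + 900020)*(X - 2385233) = (1674809 + 900020)*(628241 - 2385233) = 2574829*(-1756992) = -4523953954368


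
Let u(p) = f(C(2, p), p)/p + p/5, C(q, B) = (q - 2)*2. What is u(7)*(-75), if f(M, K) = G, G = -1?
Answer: -660/7 ≈ -94.286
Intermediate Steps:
C(q, B) = -4 + 2*q (C(q, B) = (-2 + q)*2 = -4 + 2*q)
f(M, K) = -1
u(p) = -1/p + p/5
u(7)*(-75) = (-1/7 + (⅕)*7)*(-75) = (-1*⅐ + 7/5)*(-75) = (-⅐ + 7/5)*(-75) = (44/35)*(-75) = -660/7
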